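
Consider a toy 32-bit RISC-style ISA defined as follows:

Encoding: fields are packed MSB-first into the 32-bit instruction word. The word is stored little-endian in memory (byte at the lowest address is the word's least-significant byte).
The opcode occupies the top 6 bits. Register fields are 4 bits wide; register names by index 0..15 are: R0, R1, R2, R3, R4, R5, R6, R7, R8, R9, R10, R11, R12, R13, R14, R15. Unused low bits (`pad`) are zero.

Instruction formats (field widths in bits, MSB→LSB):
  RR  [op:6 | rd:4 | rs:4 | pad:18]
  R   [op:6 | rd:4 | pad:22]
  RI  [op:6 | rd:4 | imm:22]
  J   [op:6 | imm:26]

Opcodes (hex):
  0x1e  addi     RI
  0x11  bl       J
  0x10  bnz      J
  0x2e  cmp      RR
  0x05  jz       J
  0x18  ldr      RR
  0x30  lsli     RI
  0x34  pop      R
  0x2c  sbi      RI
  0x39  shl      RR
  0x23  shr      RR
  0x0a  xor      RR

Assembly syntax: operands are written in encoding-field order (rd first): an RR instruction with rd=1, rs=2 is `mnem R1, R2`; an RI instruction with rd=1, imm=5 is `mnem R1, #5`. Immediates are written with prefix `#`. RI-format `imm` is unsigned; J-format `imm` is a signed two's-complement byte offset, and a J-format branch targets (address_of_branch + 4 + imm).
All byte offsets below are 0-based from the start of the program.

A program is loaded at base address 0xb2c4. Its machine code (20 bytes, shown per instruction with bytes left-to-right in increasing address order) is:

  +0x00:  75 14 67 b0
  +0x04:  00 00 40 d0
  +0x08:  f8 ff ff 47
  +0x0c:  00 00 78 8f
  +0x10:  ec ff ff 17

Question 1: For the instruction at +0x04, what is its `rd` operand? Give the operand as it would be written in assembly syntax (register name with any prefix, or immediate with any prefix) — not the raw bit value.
R1

off 0x04: read 00 00 40 d0 as little → 0xd0400000
  op=0xd0400000>>26=0x34 ⇒ pop (R)
  [25:22] rd=1 = R1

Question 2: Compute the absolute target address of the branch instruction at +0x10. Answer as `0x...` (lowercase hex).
0xb2c4

+0x10: ec ff ff 17 ⇒ word 0x17ffffec (little)
  op=0x17ffffec>>26=0x5 ⇒ jz (J)
  imm@[25:0]=0x3ffffec (s26→-20) ⇒ #-20
  target = base 0xb2c4 + off 0x10 + 4 + imm -20 = 0xb2c4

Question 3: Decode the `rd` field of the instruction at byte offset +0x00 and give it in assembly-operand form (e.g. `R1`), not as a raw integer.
+0x00: 75 14 67 b0 ⇒ word 0xb0671475 (little)
  op=0xb0671475>>26=0x2c ⇒ sbi (RI)
  [25:22] rd=1 = R1
  [21:0] imm=2561141 = #2561141

R1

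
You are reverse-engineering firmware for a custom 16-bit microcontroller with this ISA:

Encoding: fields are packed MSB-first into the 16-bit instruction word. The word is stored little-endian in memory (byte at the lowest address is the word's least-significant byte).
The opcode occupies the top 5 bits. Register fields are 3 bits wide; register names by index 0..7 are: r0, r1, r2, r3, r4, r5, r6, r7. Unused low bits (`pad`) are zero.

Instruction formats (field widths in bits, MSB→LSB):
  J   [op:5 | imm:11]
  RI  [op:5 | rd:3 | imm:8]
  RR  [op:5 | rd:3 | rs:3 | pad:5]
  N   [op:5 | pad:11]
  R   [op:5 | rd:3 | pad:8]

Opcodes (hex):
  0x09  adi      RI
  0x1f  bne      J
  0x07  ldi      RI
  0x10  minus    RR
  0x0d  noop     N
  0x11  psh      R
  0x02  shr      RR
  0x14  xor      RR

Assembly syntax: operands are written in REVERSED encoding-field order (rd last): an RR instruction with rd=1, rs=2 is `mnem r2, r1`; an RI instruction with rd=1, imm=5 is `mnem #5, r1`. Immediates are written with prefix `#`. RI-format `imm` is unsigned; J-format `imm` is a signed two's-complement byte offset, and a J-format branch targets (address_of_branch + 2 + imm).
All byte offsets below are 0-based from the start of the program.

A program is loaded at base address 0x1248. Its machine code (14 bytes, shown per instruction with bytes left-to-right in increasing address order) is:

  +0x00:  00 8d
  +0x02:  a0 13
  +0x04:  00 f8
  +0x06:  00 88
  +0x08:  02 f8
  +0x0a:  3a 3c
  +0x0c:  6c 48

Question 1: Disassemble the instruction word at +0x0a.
[0a] 3a 3c → 0x3c3a
  opcode bits[15:11]=0x7: ldi/RI
  rd@[10:8]=0x4 ⇒ r4
  imm@[7:0]=0x3a ⇒ #58

ldi #58, r4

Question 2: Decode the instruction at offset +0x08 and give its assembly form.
bne #2

+0x08: 02 f8 ⇒ word 0xf802 (little)
  op=0xf802>>11=0x1f ⇒ bne (J)
  [10:0] imm=2 = #2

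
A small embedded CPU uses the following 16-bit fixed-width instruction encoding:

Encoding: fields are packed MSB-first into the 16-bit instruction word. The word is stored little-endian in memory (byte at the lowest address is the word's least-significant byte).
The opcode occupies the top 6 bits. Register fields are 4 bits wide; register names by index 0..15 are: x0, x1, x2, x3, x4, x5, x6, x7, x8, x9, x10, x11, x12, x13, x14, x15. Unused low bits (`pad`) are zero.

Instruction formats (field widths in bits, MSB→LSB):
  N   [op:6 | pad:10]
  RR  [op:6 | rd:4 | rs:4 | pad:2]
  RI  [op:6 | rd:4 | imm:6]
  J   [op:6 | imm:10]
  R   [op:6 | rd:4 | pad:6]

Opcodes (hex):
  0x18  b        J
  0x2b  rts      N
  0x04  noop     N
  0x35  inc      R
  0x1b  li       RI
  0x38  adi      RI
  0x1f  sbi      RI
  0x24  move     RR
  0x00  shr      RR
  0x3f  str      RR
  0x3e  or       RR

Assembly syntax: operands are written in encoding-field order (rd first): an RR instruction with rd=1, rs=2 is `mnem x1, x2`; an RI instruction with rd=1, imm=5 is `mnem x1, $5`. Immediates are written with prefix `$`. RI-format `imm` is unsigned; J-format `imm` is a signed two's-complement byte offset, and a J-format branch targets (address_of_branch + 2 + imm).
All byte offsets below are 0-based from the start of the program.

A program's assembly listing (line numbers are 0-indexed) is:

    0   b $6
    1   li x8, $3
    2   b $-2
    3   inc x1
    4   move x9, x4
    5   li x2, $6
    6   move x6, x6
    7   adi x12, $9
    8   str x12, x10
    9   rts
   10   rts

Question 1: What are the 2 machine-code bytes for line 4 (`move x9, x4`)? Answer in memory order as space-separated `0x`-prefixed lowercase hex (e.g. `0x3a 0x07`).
4. move fields op=0x24:6|rd=9:4|rs=4:4|pad=0:2 → word 9250h → 50 92

0x50 0x92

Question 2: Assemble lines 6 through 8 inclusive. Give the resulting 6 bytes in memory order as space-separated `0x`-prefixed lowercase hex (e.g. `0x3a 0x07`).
L6: move op=0x24:6|rd=6:4|rs=6:4|pad=0:2 ⇒ 0x9198 ⇒ little 98 91
L7: adi op=0x38:6|rd=12:4|imm=9:6 ⇒ 0xe309 ⇒ little 09 e3
L8: str op=0x3f:6|rd=12:4|rs=10:4|pad=0:2 ⇒ 0xff28 ⇒ little 28 ff

0x98 0x91 0x09 0xe3 0x28 0xff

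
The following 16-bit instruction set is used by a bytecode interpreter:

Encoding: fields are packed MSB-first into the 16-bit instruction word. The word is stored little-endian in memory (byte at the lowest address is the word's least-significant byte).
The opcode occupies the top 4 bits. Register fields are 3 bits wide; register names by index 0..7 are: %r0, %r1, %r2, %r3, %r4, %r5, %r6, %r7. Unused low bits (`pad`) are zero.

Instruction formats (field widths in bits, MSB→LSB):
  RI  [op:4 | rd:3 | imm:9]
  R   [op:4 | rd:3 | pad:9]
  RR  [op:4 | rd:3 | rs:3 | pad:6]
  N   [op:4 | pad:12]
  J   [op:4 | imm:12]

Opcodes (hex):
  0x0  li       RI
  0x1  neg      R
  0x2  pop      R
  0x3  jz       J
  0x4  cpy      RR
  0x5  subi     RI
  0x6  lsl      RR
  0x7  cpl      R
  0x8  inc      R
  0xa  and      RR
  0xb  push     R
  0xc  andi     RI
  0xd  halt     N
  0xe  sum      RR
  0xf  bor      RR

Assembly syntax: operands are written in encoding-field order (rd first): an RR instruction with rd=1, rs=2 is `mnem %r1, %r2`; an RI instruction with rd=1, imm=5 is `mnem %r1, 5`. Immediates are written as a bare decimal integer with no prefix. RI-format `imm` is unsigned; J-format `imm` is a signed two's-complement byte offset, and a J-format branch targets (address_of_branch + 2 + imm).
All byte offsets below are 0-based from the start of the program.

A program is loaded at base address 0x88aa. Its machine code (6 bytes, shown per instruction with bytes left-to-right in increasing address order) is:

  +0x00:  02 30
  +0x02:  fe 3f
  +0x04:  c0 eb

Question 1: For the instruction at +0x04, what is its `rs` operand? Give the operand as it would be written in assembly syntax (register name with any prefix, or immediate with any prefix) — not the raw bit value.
@+04  little-endian(c0 eb) = 0xebc0
  opcode bits[15:12]=0xe: sum/RR
  rd@[11:9]=0x5 ⇒ %r5
  rs@[8:6]=0x7 ⇒ %r7

%r7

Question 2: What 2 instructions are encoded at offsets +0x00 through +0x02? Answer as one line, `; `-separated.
jz 2; jz -2

[00] 02 30 → 0x3002
  top 4b → 0x3 → jz [J]
  [11:0] imm=2 = 2
[02] fe 3f → 0x3ffe
  top 4b → 0x3 → jz [J]
  [11:0] imm=4094 (s12→-2) = -2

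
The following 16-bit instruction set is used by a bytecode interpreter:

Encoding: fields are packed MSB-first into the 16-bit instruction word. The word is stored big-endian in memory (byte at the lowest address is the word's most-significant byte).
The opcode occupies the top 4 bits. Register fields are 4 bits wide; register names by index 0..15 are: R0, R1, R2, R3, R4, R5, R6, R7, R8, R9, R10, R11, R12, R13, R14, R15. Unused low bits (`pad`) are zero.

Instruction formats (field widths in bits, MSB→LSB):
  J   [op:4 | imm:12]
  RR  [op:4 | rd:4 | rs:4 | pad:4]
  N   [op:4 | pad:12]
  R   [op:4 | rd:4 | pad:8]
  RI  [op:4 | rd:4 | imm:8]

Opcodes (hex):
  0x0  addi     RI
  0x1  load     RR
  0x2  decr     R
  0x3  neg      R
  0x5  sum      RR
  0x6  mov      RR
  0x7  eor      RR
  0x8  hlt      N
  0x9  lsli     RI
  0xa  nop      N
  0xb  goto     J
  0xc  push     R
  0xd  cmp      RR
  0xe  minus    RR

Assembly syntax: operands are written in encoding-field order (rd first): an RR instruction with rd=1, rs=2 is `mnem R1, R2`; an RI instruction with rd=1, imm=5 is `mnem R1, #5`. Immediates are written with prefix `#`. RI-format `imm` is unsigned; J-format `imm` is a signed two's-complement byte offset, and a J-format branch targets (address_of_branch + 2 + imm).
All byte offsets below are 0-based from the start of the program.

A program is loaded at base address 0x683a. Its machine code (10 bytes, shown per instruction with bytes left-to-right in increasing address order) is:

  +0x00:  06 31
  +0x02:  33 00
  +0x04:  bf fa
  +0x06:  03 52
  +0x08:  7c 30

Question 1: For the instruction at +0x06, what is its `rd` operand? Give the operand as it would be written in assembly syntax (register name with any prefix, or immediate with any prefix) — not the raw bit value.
R3

+0x06: 03 52 ⇒ word 0x0352 (big)
  top 4b → 0x0 → addi [RI]
  rd@[11:8]=0x3 ⇒ R3
  imm@[7:0]=0x52 ⇒ #82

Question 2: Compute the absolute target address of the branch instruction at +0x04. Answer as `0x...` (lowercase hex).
0x683a

@+04  big-endian(bf fa) = 0xbffa
  top 4b → 0xb → goto [J]
  [11:0] imm=4090 (s12→-6) = #-6
  target = base 0x683a + off 0x04 + 2 + imm -6 = 0x683a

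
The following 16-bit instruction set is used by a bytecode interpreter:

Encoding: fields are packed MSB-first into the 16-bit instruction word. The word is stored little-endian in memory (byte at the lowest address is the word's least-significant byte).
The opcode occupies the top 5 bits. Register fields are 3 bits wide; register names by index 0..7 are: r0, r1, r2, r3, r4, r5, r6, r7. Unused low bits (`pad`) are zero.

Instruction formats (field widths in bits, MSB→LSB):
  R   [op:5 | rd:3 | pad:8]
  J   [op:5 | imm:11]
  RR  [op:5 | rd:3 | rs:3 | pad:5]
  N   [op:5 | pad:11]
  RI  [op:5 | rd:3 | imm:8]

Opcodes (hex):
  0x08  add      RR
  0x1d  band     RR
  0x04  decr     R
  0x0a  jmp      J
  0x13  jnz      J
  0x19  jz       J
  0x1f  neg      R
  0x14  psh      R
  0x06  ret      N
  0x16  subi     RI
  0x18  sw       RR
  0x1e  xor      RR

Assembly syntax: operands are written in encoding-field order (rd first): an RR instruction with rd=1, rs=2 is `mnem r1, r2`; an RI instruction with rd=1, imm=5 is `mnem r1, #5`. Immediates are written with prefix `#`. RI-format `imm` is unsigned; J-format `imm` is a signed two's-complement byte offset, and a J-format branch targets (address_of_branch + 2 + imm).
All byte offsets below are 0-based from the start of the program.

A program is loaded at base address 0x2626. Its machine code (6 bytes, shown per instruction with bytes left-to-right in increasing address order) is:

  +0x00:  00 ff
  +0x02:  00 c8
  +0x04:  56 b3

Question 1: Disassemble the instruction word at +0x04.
subi r3, #86

@+04  little-endian(56 b3) = 0xb356
  top 5b → 0x16 → subi [RI]
  [10:8] rd=3 = r3
  [7:0] imm=86 = #86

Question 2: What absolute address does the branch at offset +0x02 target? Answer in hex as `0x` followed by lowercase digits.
@+02  little-endian(00 c8) = 0xc800
  op=0xc800>>11=0x19 ⇒ jz (J)
  [10:0] imm=0 = #0
  target = base 0x2626 + off 0x02 + 2 + imm 0 = 0x262a

0x262a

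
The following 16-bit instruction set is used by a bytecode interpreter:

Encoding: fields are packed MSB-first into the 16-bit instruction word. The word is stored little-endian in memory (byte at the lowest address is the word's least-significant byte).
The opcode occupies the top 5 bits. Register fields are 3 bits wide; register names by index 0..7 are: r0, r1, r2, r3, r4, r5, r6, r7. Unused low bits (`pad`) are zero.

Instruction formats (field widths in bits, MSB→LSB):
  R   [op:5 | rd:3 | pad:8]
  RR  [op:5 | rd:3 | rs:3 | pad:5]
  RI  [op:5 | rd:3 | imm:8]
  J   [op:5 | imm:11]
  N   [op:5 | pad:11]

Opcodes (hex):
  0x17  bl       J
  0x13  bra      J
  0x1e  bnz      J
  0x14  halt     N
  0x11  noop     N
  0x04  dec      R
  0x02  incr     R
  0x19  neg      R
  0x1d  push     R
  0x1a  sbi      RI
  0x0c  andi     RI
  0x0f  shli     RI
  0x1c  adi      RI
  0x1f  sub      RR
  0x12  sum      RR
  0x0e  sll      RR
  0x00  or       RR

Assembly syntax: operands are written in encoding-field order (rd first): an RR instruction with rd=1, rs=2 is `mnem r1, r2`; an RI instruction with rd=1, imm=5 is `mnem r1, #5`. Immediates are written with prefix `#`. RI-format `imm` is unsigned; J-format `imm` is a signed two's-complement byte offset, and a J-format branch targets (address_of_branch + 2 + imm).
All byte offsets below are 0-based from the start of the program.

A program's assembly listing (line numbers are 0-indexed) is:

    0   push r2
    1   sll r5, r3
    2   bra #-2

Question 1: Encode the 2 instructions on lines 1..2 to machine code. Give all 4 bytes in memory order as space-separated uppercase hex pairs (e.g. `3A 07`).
60 75 FE 9F

L1: sll op=0xe:5|rd=5:3|rs=3:3|pad=0:5 ⇒ 0x7560 ⇒ little 60 75
L2: bra op=0x13:5|imm=-2:11 ⇒ 0x9ffe ⇒ little fe 9f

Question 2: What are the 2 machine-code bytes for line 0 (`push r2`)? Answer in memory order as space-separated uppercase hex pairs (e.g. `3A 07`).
L0: push op=0x1d:5|rd=2:3|pad=0:8 ⇒ 0xea00 ⇒ little 00 ea

00 EA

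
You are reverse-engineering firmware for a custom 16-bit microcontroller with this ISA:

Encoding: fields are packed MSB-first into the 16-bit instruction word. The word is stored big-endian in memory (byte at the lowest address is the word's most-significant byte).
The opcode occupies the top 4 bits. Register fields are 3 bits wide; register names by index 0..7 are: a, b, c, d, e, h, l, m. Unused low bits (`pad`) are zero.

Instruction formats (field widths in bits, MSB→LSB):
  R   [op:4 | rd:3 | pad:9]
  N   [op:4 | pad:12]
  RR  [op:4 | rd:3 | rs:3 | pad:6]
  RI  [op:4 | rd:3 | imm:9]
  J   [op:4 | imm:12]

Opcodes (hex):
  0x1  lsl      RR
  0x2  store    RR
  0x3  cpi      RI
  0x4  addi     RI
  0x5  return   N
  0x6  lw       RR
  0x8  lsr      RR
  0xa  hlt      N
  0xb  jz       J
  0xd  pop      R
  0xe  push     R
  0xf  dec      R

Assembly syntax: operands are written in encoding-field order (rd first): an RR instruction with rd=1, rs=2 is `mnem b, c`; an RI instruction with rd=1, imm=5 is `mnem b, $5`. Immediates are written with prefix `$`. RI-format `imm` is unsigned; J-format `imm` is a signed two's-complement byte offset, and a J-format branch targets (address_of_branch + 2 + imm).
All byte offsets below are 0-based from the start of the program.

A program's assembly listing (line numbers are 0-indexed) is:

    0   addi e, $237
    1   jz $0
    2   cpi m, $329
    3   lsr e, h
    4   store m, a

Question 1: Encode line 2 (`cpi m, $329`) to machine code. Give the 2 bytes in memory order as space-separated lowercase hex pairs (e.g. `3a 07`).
3f 49

L2: cpi op=0x3:4|rd=7:3|imm=329:9 ⇒ 0x3f49 ⇒ big 3f 49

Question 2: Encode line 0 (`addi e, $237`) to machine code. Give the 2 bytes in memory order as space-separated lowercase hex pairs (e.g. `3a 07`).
0. addi fields op=0x4:4|rd=4:3|imm=237:9 → word 48edh → 48 ed

48 ed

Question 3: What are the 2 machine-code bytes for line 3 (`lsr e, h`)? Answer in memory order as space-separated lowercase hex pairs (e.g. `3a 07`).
3. lsr fields op=0x8:4|rd=4:3|rs=5:3|pad=0:6 → word 8940h → 89 40

89 40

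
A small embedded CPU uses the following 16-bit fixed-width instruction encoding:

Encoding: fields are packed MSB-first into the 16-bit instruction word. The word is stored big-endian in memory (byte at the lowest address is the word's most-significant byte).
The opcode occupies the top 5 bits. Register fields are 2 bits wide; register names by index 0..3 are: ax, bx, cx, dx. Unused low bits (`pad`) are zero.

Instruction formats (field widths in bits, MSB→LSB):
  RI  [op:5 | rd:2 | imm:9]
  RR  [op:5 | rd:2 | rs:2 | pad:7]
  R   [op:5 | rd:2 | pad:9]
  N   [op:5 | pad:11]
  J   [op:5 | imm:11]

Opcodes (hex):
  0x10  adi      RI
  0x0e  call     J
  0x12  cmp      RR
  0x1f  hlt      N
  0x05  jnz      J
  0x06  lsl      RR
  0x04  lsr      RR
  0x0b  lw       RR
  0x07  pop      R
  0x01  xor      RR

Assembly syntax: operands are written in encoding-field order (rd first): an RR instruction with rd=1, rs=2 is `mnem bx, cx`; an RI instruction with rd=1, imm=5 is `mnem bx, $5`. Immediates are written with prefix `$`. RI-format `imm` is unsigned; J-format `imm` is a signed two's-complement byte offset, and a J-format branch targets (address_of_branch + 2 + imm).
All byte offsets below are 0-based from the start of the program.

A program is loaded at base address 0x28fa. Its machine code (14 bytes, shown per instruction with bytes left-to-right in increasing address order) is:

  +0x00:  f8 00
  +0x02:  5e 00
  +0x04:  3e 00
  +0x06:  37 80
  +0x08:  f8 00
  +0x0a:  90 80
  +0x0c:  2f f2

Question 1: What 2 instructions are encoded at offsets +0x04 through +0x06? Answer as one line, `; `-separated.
off 0x04: read 3e 00 as big → 0x3e00
  top 5b → 0x7 → pop [R]
  rd@[10:9]=0x3 ⇒ dx
off 0x06: read 37 80 as big → 0x3780
  top 5b → 0x6 → lsl [RR]
  rd@[10:9]=0x3 ⇒ dx
  rs@[8:7]=0x3 ⇒ dx

pop dx; lsl dx, dx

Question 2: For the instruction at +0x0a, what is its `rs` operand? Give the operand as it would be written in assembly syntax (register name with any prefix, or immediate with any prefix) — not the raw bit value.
bx

+0x0a: 90 80 ⇒ word 0x9080 (big)
  opcode bits[15:11]=0x12: cmp/RR
  rd@[10:9]=0x0 ⇒ ax
  rs@[8:7]=0x1 ⇒ bx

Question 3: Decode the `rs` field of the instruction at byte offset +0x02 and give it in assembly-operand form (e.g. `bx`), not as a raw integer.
off 0x02: read 5e 00 as big → 0x5e00
  op=0x5e00>>11=0xb ⇒ lw (RR)
  rd@[10:9]=0x3 ⇒ dx
  rs@[8:7]=0x0 ⇒ ax

ax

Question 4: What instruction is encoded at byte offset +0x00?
@+00  big-endian(f8 00) = 0xf800
  opcode bits[15:11]=0x1f: hlt/N

hlt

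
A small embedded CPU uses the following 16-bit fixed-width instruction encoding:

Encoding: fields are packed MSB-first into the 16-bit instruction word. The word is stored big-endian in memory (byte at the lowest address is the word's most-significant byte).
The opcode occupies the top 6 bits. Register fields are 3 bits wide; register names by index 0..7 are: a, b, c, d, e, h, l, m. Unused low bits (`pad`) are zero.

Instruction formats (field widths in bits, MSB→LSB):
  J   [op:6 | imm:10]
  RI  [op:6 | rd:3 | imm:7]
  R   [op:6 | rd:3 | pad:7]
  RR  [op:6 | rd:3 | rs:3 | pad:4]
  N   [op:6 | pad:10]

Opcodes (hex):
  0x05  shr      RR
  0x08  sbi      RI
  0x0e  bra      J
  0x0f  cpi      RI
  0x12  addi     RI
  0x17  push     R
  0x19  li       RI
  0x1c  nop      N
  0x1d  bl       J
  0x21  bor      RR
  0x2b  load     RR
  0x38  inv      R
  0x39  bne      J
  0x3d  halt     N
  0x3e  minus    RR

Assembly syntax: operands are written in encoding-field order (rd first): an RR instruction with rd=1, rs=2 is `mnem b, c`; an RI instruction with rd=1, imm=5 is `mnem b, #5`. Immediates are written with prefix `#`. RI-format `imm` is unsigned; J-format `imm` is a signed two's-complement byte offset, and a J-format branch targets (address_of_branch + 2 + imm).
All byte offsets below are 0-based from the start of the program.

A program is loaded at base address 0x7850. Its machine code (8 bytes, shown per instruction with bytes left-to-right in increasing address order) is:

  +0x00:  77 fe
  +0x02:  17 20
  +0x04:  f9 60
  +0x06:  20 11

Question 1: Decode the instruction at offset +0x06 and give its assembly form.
sbi a, #17

off 0x06: read 20 11 as big → 0x2011
  opcode bits[15:10]=0x8: sbi/RI
  rd: (w>>7)&0x7=0x0 → a
  imm: (w>>0)&0x7f=0x11 → #17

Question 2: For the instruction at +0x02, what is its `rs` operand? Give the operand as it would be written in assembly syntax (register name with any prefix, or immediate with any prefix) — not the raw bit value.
@+02  big-endian(17 20) = 0x1720
  opcode bits[15:10]=0x5: shr/RR
  rd: (w>>7)&0x7=0x6 → l
  rs: (w>>4)&0x7=0x2 → c

c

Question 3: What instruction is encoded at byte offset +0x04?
minus c, l

+0x04: f9 60 ⇒ word 0xf960 (big)
  op=0xf960>>10=0x3e ⇒ minus (RR)
  rd@[9:7]=0x2 ⇒ c
  rs@[6:4]=0x6 ⇒ l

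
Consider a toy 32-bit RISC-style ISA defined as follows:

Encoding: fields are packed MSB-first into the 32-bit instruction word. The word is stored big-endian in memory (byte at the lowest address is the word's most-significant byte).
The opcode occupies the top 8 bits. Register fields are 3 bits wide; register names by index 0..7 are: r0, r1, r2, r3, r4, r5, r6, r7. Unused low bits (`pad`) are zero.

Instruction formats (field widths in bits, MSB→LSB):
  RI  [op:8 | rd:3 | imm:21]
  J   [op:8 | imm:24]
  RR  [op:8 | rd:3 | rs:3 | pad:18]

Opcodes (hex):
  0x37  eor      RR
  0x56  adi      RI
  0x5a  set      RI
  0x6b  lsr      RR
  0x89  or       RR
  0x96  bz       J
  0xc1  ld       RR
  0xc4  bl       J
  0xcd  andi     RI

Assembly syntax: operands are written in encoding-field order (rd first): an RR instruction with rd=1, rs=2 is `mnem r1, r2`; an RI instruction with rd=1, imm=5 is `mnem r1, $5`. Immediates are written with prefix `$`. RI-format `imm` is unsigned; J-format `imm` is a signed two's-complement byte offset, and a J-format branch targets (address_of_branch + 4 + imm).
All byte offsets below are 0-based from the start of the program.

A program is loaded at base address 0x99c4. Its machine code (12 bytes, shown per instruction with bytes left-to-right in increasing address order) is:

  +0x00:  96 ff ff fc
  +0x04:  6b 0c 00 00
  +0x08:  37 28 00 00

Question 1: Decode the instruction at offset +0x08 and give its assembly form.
@+08  big-endian(37 28 00 00) = 0x37280000
  op=0x37280000>>24=0x37 ⇒ eor (RR)
  rd: (w>>21)&0x7=0x1 → r1
  rs: (w>>18)&0x7=0x2 → r2

eor r1, r2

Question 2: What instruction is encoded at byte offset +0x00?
bz $-4

off 0x00: read 96 ff ff fc as big → 0x96fffffc
  top 8b → 0x96 → bz [J]
  [23:0] imm=16777212 (s24→-4) = $-4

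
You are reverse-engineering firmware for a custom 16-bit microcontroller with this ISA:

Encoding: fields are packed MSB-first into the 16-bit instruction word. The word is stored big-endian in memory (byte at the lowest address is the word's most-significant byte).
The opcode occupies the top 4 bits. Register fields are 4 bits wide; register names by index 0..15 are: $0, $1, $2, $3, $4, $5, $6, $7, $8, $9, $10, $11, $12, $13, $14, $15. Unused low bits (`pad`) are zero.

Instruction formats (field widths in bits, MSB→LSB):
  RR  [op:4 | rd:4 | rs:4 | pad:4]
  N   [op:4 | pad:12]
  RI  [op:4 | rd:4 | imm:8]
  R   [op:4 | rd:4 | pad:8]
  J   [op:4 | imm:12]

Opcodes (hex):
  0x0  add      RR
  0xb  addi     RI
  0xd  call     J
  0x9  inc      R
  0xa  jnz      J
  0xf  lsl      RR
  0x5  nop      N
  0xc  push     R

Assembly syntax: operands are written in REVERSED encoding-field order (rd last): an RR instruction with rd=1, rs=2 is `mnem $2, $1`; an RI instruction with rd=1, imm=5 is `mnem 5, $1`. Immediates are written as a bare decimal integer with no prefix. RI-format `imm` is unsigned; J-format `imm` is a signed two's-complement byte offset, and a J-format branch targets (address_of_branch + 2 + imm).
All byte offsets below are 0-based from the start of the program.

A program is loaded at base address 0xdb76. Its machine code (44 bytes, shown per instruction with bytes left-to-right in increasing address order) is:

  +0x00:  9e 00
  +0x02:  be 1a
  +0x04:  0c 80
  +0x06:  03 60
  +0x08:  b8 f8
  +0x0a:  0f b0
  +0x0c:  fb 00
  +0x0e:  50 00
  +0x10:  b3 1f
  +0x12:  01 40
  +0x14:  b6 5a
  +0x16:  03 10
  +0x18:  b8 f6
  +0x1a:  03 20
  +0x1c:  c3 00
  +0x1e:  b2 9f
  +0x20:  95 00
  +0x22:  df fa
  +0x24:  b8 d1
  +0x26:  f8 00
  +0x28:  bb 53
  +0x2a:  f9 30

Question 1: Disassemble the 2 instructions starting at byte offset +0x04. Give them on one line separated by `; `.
add $8, $12; add $6, $3

@+04  big-endian(0c 80) = 0x0c80
  op=0x0c80>>12=0x0 ⇒ add (RR)
  rd: (w>>8)&0xf=0xc → $12
  rs: (w>>4)&0xf=0x8 → $8
@+06  big-endian(03 60) = 0x0360
  op=0x0360>>12=0x0 ⇒ add (RR)
  rd: (w>>8)&0xf=0x3 → $3
  rs: (w>>4)&0xf=0x6 → $6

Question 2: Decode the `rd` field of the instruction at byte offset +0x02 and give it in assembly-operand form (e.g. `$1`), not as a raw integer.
off 0x02: read be 1a as big → 0xbe1a
  op=0xbe1a>>12=0xb ⇒ addi (RI)
  [11:8] rd=14 = $14
  [7:0] imm=26 = 26

$14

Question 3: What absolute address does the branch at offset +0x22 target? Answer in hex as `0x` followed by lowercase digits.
0xdb94

[22] df fa → 0xdffa
  opcode bits[15:12]=0xd: call/J
  imm: (w>>0)&0xfff=0xffa (s12→-6) → -6
  target = base 0xdb76 + off 0x22 + 2 + imm -6 = 0xdb94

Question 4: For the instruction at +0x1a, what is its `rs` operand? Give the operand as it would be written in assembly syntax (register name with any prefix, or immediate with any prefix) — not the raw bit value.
[1a] 03 20 → 0x0320
  op=0x0320>>12=0x0 ⇒ add (RR)
  rd: (w>>8)&0xf=0x3 → $3
  rs: (w>>4)&0xf=0x2 → $2

$2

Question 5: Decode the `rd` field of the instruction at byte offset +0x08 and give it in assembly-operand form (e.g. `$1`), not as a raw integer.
$8

@+08  big-endian(b8 f8) = 0xb8f8
  op=0xb8f8>>12=0xb ⇒ addi (RI)
  [11:8] rd=8 = $8
  [7:0] imm=248 = 248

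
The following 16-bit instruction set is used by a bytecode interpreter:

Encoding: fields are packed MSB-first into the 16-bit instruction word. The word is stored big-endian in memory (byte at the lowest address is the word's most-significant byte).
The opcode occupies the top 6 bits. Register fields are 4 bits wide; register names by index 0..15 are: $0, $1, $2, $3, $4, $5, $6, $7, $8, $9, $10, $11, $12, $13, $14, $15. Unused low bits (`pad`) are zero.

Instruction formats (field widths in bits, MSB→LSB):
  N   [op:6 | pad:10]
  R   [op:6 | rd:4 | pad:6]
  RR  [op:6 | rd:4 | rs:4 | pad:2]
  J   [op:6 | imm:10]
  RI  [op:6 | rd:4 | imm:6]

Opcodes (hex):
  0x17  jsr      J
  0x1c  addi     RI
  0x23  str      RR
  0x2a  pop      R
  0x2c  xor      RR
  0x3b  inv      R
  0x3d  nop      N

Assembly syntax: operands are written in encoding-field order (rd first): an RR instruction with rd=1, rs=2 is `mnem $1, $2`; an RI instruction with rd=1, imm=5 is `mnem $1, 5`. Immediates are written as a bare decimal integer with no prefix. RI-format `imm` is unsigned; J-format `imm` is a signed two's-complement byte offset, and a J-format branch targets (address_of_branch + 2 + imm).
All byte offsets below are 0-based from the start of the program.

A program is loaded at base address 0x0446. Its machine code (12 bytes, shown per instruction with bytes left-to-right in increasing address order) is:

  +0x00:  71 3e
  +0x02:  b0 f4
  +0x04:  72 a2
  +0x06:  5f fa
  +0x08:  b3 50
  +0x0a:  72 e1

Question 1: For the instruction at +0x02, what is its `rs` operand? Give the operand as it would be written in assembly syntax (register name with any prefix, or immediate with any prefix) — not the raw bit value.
off 0x02: read b0 f4 as big → 0xb0f4
  op=0xb0f4>>10=0x2c ⇒ xor (RR)
  rd: (w>>6)&0xf=0x3 → $3
  rs: (w>>2)&0xf=0xd → $13

$13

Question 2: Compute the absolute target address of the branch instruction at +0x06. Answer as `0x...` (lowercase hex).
@+06  big-endian(5f fa) = 0x5ffa
  op=0x5ffa>>10=0x17 ⇒ jsr (J)
  imm: (w>>0)&0x3ff=0x3fa (s10→-6) → -6
  target = base 0x0446 + off 0x06 + 2 + imm -6 = 0x0448

0x0448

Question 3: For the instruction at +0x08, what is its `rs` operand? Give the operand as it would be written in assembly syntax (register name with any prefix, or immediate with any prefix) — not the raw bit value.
@+08  big-endian(b3 50) = 0xb350
  opcode bits[15:10]=0x2c: xor/RR
  rd: (w>>6)&0xf=0xd → $13
  rs: (w>>2)&0xf=0x4 → $4

$4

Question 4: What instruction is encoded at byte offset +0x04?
off 0x04: read 72 a2 as big → 0x72a2
  op=0x72a2>>10=0x1c ⇒ addi (RI)
  [9:6] rd=10 = $10
  [5:0] imm=34 = 34

addi $10, 34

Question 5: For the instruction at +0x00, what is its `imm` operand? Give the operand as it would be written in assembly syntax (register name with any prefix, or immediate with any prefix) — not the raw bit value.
+0x00: 71 3e ⇒ word 0x713e (big)
  op=0x713e>>10=0x1c ⇒ addi (RI)
  rd@[9:6]=0x4 ⇒ $4
  imm@[5:0]=0x3e ⇒ 62

62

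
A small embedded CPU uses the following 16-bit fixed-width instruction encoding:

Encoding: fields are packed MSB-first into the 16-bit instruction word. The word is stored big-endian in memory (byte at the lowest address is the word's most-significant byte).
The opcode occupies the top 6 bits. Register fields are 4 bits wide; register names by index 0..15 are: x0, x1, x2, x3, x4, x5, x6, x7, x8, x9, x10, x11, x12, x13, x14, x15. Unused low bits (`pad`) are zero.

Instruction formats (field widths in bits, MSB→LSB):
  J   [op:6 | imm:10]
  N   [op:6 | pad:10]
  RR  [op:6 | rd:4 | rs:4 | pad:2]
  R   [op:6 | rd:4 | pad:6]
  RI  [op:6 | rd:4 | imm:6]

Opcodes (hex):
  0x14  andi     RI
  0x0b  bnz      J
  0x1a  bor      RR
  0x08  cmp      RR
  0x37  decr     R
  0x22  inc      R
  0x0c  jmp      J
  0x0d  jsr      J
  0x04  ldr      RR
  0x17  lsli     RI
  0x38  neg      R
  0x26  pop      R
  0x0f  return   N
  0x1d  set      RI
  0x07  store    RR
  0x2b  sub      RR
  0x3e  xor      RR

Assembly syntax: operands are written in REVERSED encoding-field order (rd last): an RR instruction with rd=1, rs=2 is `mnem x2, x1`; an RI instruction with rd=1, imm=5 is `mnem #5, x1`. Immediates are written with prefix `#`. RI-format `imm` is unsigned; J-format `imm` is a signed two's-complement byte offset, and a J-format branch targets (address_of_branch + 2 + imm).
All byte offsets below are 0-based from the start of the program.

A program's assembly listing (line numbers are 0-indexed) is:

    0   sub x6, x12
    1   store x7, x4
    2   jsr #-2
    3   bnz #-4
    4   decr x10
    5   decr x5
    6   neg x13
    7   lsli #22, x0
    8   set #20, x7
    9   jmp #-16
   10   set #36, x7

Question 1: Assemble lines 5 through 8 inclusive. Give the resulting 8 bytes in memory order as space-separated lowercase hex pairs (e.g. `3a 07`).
dd 40 e3 40 5c 16 75 d4

L5: decr op=0x37:6|rd=5:4|pad=0:6 ⇒ 0xdd40 ⇒ big dd 40
L6: neg op=0x38:6|rd=13:4|pad=0:6 ⇒ 0xe340 ⇒ big e3 40
L7: lsli op=0x17:6|rd=0:4|imm=22:6 ⇒ 0x5c16 ⇒ big 5c 16
L8: set op=0x1d:6|rd=7:4|imm=20:6 ⇒ 0x75d4 ⇒ big 75 d4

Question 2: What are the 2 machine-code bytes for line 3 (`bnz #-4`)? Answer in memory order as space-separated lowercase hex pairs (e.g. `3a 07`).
line 3 (bnz): pack op=0xb:6|imm=-4:10 = 0x2ffc; big→ 2f fc

2f fc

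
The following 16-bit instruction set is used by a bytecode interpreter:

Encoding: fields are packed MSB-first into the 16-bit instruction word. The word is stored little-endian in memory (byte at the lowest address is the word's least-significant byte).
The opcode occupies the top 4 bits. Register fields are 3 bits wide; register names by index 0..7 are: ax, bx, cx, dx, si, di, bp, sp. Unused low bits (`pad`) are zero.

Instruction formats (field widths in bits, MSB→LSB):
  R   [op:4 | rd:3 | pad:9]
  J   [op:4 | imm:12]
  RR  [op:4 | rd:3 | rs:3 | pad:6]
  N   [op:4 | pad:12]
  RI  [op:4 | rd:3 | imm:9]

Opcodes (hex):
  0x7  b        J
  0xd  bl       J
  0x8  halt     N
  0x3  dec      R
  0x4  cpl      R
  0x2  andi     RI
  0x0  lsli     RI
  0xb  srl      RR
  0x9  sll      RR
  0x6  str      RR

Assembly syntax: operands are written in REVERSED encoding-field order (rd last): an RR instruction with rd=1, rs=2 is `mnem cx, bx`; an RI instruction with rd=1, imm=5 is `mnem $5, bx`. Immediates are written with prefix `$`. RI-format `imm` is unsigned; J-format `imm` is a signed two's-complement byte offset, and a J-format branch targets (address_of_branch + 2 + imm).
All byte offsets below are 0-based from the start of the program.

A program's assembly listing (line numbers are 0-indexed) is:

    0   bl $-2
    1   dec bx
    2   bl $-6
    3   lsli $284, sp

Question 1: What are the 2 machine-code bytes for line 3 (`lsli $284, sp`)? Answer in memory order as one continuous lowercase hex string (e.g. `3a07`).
line 3 (lsli): pack op=0x0:4|rd=7:3|imm=284:9 = 0x0f1c; little→ 1c 0f

1c0f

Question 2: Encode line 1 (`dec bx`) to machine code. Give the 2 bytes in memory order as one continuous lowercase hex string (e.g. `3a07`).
line 1 (dec): pack op=0x3:4|rd=1:3|pad=0:9 = 0x3200; little→ 00 32

0032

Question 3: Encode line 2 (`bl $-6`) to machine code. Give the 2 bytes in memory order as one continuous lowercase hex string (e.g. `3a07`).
fadf

2. bl fields op=0xd:4|imm=-6:12 → word dffah → fa df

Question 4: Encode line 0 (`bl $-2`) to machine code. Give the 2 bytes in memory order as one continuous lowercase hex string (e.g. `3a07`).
fedf

L0: bl op=0xd:4|imm=-2:12 ⇒ 0xdffe ⇒ little fe df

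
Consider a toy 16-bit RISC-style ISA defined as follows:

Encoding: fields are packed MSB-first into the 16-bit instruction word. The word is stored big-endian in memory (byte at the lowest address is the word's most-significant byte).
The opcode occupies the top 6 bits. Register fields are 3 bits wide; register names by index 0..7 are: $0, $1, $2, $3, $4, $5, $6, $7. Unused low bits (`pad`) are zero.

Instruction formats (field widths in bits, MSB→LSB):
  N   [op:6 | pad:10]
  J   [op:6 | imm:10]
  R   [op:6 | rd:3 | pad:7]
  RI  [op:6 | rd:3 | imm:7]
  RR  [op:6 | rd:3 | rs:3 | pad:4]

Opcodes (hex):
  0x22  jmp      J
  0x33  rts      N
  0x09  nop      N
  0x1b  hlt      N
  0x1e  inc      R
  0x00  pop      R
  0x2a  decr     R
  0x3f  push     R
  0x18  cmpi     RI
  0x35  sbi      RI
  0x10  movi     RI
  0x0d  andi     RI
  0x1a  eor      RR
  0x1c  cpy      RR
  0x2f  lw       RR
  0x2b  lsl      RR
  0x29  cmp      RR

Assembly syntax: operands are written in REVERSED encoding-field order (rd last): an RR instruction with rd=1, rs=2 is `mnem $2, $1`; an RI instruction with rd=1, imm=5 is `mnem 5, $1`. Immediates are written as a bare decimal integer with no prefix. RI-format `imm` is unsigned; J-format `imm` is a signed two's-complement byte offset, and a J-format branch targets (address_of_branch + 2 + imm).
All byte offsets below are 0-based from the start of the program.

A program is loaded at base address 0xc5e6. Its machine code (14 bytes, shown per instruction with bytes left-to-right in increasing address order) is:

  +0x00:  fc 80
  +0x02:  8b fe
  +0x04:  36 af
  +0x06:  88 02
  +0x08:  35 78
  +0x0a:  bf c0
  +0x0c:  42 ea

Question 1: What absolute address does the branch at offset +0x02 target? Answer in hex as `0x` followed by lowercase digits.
off 0x02: read 8b fe as big → 0x8bfe
  op=0x8bfe>>10=0x22 ⇒ jmp (J)
  [9:0] imm=1022 (s10→-2) = -2
  target = base 0xc5e6 + off 0x02 + 2 + imm -2 = 0xc5e8

0xc5e8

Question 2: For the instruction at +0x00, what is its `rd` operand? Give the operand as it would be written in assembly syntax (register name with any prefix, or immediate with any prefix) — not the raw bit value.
$1

+0x00: fc 80 ⇒ word 0xfc80 (big)
  opcode bits[15:10]=0x3f: push/R
  rd@[9:7]=0x1 ⇒ $1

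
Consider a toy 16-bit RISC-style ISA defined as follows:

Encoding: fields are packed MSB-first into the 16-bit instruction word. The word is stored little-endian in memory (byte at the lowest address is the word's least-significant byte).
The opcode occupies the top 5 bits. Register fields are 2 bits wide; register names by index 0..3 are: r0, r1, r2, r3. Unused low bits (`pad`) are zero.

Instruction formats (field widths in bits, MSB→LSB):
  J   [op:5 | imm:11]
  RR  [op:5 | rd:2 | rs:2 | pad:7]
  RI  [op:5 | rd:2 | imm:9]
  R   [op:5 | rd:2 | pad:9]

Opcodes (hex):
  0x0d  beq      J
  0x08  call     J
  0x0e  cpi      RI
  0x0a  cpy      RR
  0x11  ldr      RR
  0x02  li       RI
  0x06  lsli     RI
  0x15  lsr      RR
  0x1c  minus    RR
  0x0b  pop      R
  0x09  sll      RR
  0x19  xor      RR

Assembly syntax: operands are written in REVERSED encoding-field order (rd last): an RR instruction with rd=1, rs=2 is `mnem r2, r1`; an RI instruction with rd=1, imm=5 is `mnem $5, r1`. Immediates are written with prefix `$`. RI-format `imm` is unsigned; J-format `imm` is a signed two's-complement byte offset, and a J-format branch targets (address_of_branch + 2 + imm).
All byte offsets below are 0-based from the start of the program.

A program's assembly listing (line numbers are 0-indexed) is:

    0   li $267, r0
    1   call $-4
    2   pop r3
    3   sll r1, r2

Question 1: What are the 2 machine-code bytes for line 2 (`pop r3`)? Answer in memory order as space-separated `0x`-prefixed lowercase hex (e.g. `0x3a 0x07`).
L2: pop op=0xb:5|rd=3:2|pad=0:9 ⇒ 0x5e00 ⇒ little 00 5e

0x00 0x5e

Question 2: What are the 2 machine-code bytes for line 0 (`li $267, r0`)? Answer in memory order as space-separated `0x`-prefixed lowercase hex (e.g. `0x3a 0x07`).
line 0 (li): pack op=0x2:5|rd=0:2|imm=267:9 = 0x110b; little→ 0b 11

0x0b 0x11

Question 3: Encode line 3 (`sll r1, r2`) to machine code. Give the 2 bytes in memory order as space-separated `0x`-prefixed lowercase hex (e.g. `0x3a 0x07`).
0x80 0x4c

line 3 (sll): pack op=0x9:5|rd=2:2|rs=1:2|pad=0:7 = 0x4c80; little→ 80 4c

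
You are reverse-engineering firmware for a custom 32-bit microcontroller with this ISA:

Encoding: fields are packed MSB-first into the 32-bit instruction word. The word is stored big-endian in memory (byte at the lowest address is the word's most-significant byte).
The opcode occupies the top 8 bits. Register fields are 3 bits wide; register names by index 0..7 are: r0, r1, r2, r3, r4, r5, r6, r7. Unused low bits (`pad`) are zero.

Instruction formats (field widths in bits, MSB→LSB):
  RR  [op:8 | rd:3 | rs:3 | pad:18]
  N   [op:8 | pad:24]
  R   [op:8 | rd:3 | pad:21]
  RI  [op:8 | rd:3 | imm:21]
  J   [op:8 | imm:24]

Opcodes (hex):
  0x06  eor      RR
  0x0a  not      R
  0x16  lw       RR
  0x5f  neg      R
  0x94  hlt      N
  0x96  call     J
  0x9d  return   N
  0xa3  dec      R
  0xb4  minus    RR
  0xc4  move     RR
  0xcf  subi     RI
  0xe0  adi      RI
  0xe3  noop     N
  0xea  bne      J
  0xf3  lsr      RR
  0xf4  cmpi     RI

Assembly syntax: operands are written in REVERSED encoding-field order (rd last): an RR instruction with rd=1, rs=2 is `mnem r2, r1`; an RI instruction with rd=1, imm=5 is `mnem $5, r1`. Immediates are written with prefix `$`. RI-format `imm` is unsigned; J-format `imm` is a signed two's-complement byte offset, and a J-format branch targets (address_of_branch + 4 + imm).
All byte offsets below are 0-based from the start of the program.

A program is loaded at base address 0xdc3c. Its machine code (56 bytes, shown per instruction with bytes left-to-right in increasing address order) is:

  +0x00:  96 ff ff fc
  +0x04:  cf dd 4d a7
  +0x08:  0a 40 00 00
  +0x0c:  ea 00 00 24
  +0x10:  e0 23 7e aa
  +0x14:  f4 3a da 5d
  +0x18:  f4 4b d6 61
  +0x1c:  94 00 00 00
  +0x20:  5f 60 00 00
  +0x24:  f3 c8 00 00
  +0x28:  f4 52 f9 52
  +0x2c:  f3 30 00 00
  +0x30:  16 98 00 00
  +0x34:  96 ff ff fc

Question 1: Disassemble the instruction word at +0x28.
@+28  big-endian(f4 52 f9 52) = 0xf452f952
  op=0xf452f952>>24=0xf4 ⇒ cmpi (RI)
  [23:21] rd=2 = r2
  [20:0] imm=1243474 = $1243474

cmpi $1243474, r2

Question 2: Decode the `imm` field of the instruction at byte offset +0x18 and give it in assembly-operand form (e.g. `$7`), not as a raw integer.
@+18  big-endian(f4 4b d6 61) = 0xf44bd661
  op=0xf44bd661>>24=0xf4 ⇒ cmpi (RI)
  rd: (w>>21)&0x7=0x2 → r2
  imm: (w>>0)&0x1fffff=0xbd661 → $775777

$775777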